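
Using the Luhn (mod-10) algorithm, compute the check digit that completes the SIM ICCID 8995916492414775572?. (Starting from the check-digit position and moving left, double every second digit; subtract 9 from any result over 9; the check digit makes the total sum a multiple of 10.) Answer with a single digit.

6

Partial digits right→left: 2 7 5 5 7 7 4 1 4 2 9 4 6 1 9 5 9 9 8
Double every second digit counting from the check-digit position (so the 1st, 3rd, 5th, ... of the partial from the right).
  doubled (with −9 where >9): 4 1 5 8 8 9 3 9 9 7 → sum 63
  kept as-is: 7 5 7 1 2 4 1 5 9 → sum 41
Total = 63 + 41 = 104.
Check digit = (10 − (104 mod 10)) mod 10 = 6.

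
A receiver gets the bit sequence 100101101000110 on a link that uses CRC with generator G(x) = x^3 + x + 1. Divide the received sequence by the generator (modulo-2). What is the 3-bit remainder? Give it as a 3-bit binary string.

010

Modulo-2 division of 100101101000110 by 1011:
  pos 0: 1001 XOR 1011 = 0010
  pos 2: 1001 XOR 1011 = 0010
  pos 4: 1010 XOR 1011 = 0001
  pos 7: 1100 XOR 1011 = 0111
  pos 8: 1110 XOR 1011 = 0101
  pos 9: 1011 XOR 1011 = 0000
Remainder = 010 (nonzero — an error is detected).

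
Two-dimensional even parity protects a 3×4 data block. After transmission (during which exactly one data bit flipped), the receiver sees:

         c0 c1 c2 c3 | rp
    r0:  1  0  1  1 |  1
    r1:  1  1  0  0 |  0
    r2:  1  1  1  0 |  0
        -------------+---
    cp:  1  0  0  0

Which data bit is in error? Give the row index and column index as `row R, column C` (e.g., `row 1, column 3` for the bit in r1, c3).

Recompute each row's even parity and compare to rp:
  r0: data parity 1, sent rp 1 → ok
  r1: data parity 0, sent rp 0 → ok
  r2: data parity 1, sent rp 0 → mismatch
Recompute each column's even parity and compare to cp:
  c0: data parity 1, sent cp 1 → ok
  c1: data parity 0, sent cp 0 → ok
  c2: data parity 0, sent cp 0 → ok
  c3: data parity 1, sent cp 0 → mismatch
Exactly one row (r2) and one column (c3) fail → the flipped bit is at their intersection.

row 2, column 3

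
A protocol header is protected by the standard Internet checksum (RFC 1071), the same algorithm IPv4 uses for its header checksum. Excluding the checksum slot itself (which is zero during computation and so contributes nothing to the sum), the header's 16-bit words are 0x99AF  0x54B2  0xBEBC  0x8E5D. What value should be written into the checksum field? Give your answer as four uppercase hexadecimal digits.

C483

One's-complement addition (fold any carry out of bit 15 back into bit 0):
  0x99AF + 0x54B2 = 0x0EE61
  0xEE61 + 0xBEBC = 0x1AD1D → wrap carry → 0xAD1E
  0xAD1E + 0x8E5D = 0x13B7B → wrap carry → 0x3B7C
One's-complement sum = 0x3B7C.
Checksum = ~0x3B7C & 0xFFFF = 0xC483.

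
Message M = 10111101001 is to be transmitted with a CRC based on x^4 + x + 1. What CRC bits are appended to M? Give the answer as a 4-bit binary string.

Append 4 zeros: 101111010010000. Divide by 10011 (XOR where the leading bit is 1):
  pos 0: 10111 XOR 10011 = 00100
  pos 2: 10010 XOR 10011 = 00001
  pos 6: 11001 XOR 10011 = 01010
  pos 7: 10100 XOR 10011 = 00111
  pos 9: 11100 XOR 10011 = 01111
  pos 10: 11110 XOR 10011 = 01101
Remainder (last 4 bits) = 1101. This is the CRC / FCS.

1101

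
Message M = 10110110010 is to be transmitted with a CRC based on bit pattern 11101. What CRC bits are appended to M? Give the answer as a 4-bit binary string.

Append 4 zeros: 101101100100000. Divide by 11101 (XOR where the leading bit is 1):
  pos 0: 10110 XOR 11101 = 01011
  pos 1: 10111 XOR 11101 = 01010
  pos 2: 10101 XOR 11101 = 01000
  pos 3: 10000 XOR 11101 = 01101
  pos 4: 11010 XOR 11101 = 00111
  pos 6: 11110 XOR 11101 = 00011
  pos 9: 11000 XOR 11101 = 00101
Remainder (last 4 bits) = 1010. This is the CRC / FCS.

1010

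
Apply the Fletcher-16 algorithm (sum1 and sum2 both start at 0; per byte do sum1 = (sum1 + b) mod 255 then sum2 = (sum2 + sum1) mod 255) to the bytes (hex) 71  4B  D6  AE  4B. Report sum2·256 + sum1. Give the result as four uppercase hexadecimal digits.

Running sums (mod 255):
  after byte 0 (71): sum1=113, sum2=113
  after byte 1 (4B): sum1=188, sum2=46
  after byte 2 (D6): sum1=147, sum2=193
  after byte 3 (AE): sum1=66, sum2=4
  after byte 4 (4B): sum1=141, sum2=145
Checksum = sum2·256 + sum1 = 145·256 + 141 = 37261 = 0x918D.

918D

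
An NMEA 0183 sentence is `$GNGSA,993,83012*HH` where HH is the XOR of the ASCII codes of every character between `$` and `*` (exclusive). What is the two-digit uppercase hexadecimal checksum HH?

XOR the ASCII codes of the payload characters:
  'G' = 0x47 → acc = 0x47
  'N' = 0x4E → acc = 0x09
  'G' = 0x47 → acc = 0x4E
  'S' = 0x53 → acc = 0x1D
  'A' = 0x41 → acc = 0x5C
  ',' = 0x2C → acc = 0x70
  '9' = 0x39 → acc = 0x49
  '9' = 0x39 → acc = 0x70
  '3' = 0x33 → acc = 0x43
  ',' = 0x2C → acc = 0x6F
  '8' = 0x38 → acc = 0x57
  '3' = 0x33 → acc = 0x64
  '0' = 0x30 → acc = 0x54
  '1' = 0x31 → acc = 0x65
  '2' = 0x32 → acc = 0x57
Checksum = 0x57.

57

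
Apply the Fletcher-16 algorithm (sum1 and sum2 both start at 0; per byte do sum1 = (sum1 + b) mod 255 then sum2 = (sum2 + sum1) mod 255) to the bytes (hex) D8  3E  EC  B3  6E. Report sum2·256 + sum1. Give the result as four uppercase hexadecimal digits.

Running sums (mod 255):
  after byte 0 (D8): sum1=216, sum2=216
  after byte 1 (3E): sum1=23, sum2=239
  after byte 2 (EC): sum1=4, sum2=243
  after byte 3 (B3): sum1=183, sum2=171
  after byte 4 (6E): sum1=38, sum2=209
Checksum = sum2·256 + sum1 = 209·256 + 38 = 53542 = 0xD126.

D126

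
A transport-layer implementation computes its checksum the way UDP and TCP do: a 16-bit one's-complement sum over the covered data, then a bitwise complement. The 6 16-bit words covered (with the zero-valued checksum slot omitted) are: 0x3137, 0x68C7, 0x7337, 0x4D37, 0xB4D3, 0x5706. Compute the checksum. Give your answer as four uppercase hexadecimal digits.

99B8

One's-complement addition (fold any carry out of bit 15 back into bit 0):
  0x3137 + 0x68C7 = 0x099FE
  0x99FE + 0x7337 = 0x10D35 → wrap carry → 0x0D36
  0x0D36 + 0x4D37 = 0x05A6D
  0x5A6D + 0xB4D3 = 0x10F40 → wrap carry → 0x0F41
  0x0F41 + 0x5706 = 0x06647
One's-complement sum = 0x6647.
Checksum = ~0x6647 & 0xFFFF = 0x99B8.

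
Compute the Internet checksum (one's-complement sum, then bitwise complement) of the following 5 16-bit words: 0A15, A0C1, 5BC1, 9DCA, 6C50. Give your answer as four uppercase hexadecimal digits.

EF4C

One's-complement addition (fold any carry out of bit 15 back into bit 0):
  0x0A15 + 0xA0C1 = 0x0AAD6
  0xAAD6 + 0x5BC1 = 0x10697 → wrap carry → 0x0698
  0x0698 + 0x9DCA = 0x0A462
  0xA462 + 0x6C50 = 0x110B2 → wrap carry → 0x10B3
One's-complement sum = 0x10B3.
Checksum = ~0x10B3 & 0xFFFF = 0xEF4C.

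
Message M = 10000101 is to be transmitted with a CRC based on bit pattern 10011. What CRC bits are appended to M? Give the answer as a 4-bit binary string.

Append 4 zeros: 100001010000. Divide by 10011 (XOR where the leading bit is 1):
  pos 0: 10000 XOR 10011 = 00011
  pos 3: 11101 XOR 10011 = 01110
  pos 4: 11100 XOR 10011 = 01111
  pos 5: 11110 XOR 10011 = 01101
  pos 6: 11010 XOR 10011 = 01001
  pos 7: 10010 XOR 10011 = 00001
Remainder (last 4 bits) = 0001. This is the CRC / FCS.

0001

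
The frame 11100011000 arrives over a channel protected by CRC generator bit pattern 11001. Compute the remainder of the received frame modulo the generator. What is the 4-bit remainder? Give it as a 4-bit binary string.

Modulo-2 division of 11100011000 by 11001:
  pos 0: 11100 XOR 11001 = 00101
  pos 2: 10101 XOR 11001 = 01100
  pos 3: 11001 XOR 11001 = 00000
Remainder = 0000 (zero — the frame passes the CRC check).

0000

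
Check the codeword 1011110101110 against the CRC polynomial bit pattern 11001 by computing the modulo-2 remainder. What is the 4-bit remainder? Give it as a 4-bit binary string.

Modulo-2 division of 1011110101110 by 11001:
  pos 0: 10111 XOR 11001 = 01110
  pos 1: 11101 XOR 11001 = 00100
  pos 3: 10001 XOR 11001 = 01000
  pos 4: 10000 XOR 11001 = 01001
  pos 5: 10011 XOR 11001 = 01010
  pos 6: 10101 XOR 11001 = 01100
  pos 7: 11001 XOR 11001 = 00000
Remainder = 0000 (zero — the frame passes the CRC check).

0000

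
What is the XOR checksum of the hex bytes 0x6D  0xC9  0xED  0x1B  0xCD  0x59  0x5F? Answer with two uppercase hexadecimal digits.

XOR the bytes together:
  start with 0x6D
  0x6D ⊕ 0xC9 = 0xA4
  0xA4 ⊕ 0xED = 0x49
  0x49 ⊕ 0x1B = 0x52
  0x52 ⊕ 0xCD = 0x9F
  0x9F ⊕ 0x59 = 0xC6
  0xC6 ⊕ 0x5F = 0x99

99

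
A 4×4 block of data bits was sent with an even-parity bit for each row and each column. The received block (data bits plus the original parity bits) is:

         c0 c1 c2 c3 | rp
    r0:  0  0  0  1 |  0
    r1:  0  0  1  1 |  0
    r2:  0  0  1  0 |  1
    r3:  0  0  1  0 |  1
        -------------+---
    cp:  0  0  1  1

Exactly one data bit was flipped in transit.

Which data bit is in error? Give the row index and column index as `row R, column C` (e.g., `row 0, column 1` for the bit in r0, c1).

row 0, column 3

Recompute each row's even parity and compare to rp:
  r0: data parity 1, sent rp 0 → mismatch
  r1: data parity 0, sent rp 0 → ok
  r2: data parity 1, sent rp 1 → ok
  r3: data parity 1, sent rp 1 → ok
Recompute each column's even parity and compare to cp:
  c0: data parity 0, sent cp 0 → ok
  c1: data parity 0, sent cp 0 → ok
  c2: data parity 1, sent cp 1 → ok
  c3: data parity 0, sent cp 1 → mismatch
Exactly one row (r0) and one column (c3) fail → the flipped bit is at their intersection.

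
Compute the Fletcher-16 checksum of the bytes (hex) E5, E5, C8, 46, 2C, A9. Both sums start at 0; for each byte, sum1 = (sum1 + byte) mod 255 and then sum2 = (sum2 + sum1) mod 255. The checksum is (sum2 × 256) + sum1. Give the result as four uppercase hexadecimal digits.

D8B0

Running sums (mod 255):
  after byte 0 (E5): sum1=229, sum2=229
  after byte 1 (E5): sum1=203, sum2=177
  after byte 2 (C8): sum1=148, sum2=70
  after byte 3 (46): sum1=218, sum2=33
  after byte 4 (2C): sum1=7, sum2=40
  after byte 5 (A9): sum1=176, sum2=216
Checksum = sum2·256 + sum1 = 216·256 + 176 = 55472 = 0xD8B0.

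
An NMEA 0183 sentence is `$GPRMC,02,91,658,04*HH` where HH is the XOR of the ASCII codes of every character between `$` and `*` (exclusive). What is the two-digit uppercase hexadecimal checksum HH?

7E

XOR the ASCII codes of the payload characters:
  'G' = 0x47 → acc = 0x47
  'P' = 0x50 → acc = 0x17
  'R' = 0x52 → acc = 0x45
  'M' = 0x4D → acc = 0x08
  'C' = 0x43 → acc = 0x4B
  ',' = 0x2C → acc = 0x67
  '0' = 0x30 → acc = 0x57
  '2' = 0x32 → acc = 0x65
  ',' = 0x2C → acc = 0x49
  '9' = 0x39 → acc = 0x70
  '1' = 0x31 → acc = 0x41
  ',' = 0x2C → acc = 0x6D
  '6' = 0x36 → acc = 0x5B
  '5' = 0x35 → acc = 0x6E
  '8' = 0x38 → acc = 0x56
  ',' = 0x2C → acc = 0x7A
  '0' = 0x30 → acc = 0x4A
  '4' = 0x34 → acc = 0x7E
Checksum = 0x7E.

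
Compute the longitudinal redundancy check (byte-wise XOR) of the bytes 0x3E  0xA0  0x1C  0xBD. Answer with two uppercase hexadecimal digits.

XOR the bytes together:
  start with 0x3E
  0x3E ⊕ 0xA0 = 0x9E
  0x9E ⊕ 0x1C = 0x82
  0x82 ⊕ 0xBD = 0x3F

3F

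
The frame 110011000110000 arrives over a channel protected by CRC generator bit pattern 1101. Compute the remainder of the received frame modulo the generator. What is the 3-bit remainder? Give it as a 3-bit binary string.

010

Modulo-2 division of 110011000110000 by 1101:
  pos 0: 1100 XOR 1101 = 0001
  pos 3: 1110 XOR 1101 = 0011
  pos 5: 1100 XOR 1101 = 0001
  pos 8: 1110 XOR 1101 = 0011
  pos 10: 1100 XOR 1101 = 0001
Remainder = 010 (nonzero — an error is detected).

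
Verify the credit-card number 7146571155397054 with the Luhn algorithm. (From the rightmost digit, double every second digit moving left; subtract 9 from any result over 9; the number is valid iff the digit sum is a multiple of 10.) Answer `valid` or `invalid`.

From the right, keep odd positions and double even positions (subtract 9 from any doubled value over 9):
  doubled (positions 2,4,...): 1 5 6 1 2 1 8 5 → sum 29
  kept (positions 1,3,...): 4 0 9 5 1 7 6 1 → sum 33
Total = 62.
62 mod 10 = 2, so the number is invalid.

invalid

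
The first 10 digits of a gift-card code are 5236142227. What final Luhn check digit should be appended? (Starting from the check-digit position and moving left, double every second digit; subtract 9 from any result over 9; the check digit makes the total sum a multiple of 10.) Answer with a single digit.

3

Partial digits right→left: 7 2 2 2 4 1 6 3 2 5
Double every second digit counting from the check-digit position (so the 1st, 3rd, 5th, ... of the partial from the right).
  doubled (with −9 where >9): 5 4 8 3 4 → sum 24
  kept as-is: 2 2 1 3 5 → sum 13
Total = 24 + 13 = 37.
Check digit = (10 − (37 mod 10)) mod 10 = 3.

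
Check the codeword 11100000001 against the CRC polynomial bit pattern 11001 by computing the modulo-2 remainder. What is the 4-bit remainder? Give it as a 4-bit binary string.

Modulo-2 division of 11100000001 by 11001:
  pos 0: 11100 XOR 11001 = 00101
  pos 2: 10100 XOR 11001 = 01101
  pos 3: 11010 XOR 11001 = 00011
  pos 6: 11001 XOR 11001 = 00000
Remainder = 0000 (zero — the frame passes the CRC check).

0000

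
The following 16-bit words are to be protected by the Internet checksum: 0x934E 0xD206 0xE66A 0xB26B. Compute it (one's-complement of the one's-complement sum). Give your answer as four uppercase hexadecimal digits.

One's-complement addition (fold any carry out of bit 15 back into bit 0):
  0x934E + 0xD206 = 0x16554 → wrap carry → 0x6555
  0x6555 + 0xE66A = 0x14BBF → wrap carry → 0x4BC0
  0x4BC0 + 0xB26B = 0x0FE2B
One's-complement sum = 0xFE2B.
Checksum = ~0xFE2B & 0xFFFF = 0x01D4.

01D4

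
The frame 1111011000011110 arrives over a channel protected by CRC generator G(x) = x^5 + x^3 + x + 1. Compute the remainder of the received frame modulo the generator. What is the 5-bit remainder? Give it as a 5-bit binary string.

Modulo-2 division of 1111011000011110 by 101011:
  pos 0: 111101 XOR 101011 = 010110
  pos 1: 101101 XOR 101011 = 000110
  pos 4: 110000 XOR 101011 = 011011
  pos 5: 110110 XOR 101011 = 011101
  pos 6: 111011 XOR 101011 = 010000
  pos 7: 100001 XOR 101011 = 001010
  pos 9: 101011 XOR 101011 = 000000
Remainder = 00000 (zero — the frame passes the CRC check).

00000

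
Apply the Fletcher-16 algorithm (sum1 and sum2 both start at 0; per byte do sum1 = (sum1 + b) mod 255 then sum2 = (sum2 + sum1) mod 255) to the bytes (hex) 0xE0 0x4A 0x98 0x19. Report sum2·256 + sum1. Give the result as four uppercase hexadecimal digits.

Running sums (mod 255):
  after byte 0 (0xE0): sum1=224, sum2=224
  after byte 1 (0x4A): sum1=43, sum2=12
  after byte 2 (0x98): sum1=195, sum2=207
  after byte 3 (0x19): sum1=220, sum2=172
Checksum = sum2·256 + sum1 = 172·256 + 220 = 44252 = 0xACDC.

ACDC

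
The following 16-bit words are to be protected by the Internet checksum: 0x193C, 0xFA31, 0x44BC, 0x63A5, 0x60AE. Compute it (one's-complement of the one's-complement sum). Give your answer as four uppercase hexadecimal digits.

E381

One's-complement addition (fold any carry out of bit 15 back into bit 0):
  0x193C + 0xFA31 = 0x1136D → wrap carry → 0x136E
  0x136E + 0x44BC = 0x0582A
  0x582A + 0x63A5 = 0x0BBCF
  0xBBCF + 0x60AE = 0x11C7D → wrap carry → 0x1C7E
One's-complement sum = 0x1C7E.
Checksum = ~0x1C7E & 0xFFFF = 0xE381.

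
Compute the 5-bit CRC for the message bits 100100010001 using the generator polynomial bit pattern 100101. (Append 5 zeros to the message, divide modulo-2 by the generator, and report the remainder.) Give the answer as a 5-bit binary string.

11000

Append 5 zeros: 10010001000100000. Divide by 100101 (XOR where the leading bit is 1):
  pos 0: 100100 XOR 100101 = 000001
  pos 5: 101000 XOR 100101 = 001101
  pos 7: 110110 XOR 100101 = 010011
  pos 8: 100110 XOR 100101 = 000011
Remainder (last 5 bits) = 11000. This is the CRC / FCS.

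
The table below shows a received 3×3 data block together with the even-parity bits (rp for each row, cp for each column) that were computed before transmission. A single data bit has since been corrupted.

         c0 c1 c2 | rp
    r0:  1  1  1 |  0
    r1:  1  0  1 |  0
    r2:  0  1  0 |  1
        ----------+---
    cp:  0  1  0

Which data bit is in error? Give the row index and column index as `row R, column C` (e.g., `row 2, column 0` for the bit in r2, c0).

row 0, column 1

Recompute each row's even parity and compare to rp:
  r0: data parity 1, sent rp 0 → mismatch
  r1: data parity 0, sent rp 0 → ok
  r2: data parity 1, sent rp 1 → ok
Recompute each column's even parity and compare to cp:
  c0: data parity 0, sent cp 0 → ok
  c1: data parity 0, sent cp 1 → mismatch
  c2: data parity 0, sent cp 0 → ok
Exactly one row (r0) and one column (c1) fail → the flipped bit is at their intersection.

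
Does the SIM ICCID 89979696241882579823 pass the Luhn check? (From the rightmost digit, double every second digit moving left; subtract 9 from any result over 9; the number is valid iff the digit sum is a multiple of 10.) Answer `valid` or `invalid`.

invalid

From the right, keep odd positions and double even positions (subtract 9 from any doubled value over 9):
  doubled (positions 2,4,...): 4 9 1 7 2 4 9 9 9 7 → sum 61
  kept (positions 1,3,...): 3 8 7 2 8 4 6 6 7 9 → sum 60
Total = 121.
121 mod 10 = 1, so the number is invalid.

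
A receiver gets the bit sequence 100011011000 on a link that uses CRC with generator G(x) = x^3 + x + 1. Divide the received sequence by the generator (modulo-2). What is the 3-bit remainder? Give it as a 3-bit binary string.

Modulo-2 division of 100011011000 by 1011:
  pos 0: 1000 XOR 1011 = 0011
  pos 2: 1111 XOR 1011 = 0100
  pos 3: 1000 XOR 1011 = 0011
  pos 5: 1111 XOR 1011 = 0100
  pos 6: 1000 XOR 1011 = 0011
  pos 8: 1100 XOR 1011 = 0111
Remainder = 111 (nonzero — an error is detected).

111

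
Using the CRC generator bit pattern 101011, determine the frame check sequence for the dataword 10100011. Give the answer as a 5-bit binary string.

Append 5 zeros: 1010001100000. Divide by 101011 (XOR where the leading bit is 1):
  pos 0: 101000 XOR 101011 = 000011
  pos 4: 111100 XOR 101011 = 010111
  pos 5: 101110 XOR 101011 = 000101
Remainder (last 5 bits) = 10100. This is the CRC / FCS.

10100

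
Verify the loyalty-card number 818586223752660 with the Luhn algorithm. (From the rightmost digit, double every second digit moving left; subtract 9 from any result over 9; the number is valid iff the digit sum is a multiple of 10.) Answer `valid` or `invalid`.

invalid

From the right, keep odd positions and double even positions (subtract 9 from any doubled value over 9):
  doubled (positions 2,4,...): 3 4 5 4 3 1 2 → sum 22
  kept (positions 1,3,...): 0 6 5 3 2 8 8 8 → sum 40
Total = 62.
62 mod 10 = 2, so the number is invalid.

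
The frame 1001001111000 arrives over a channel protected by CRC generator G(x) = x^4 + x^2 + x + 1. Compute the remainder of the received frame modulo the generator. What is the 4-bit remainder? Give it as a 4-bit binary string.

Modulo-2 division of 1001001111000 by 10111:
  pos 0: 10010 XOR 10111 = 00101
  pos 2: 10101 XOR 10111 = 00010
  pos 5: 10111 XOR 10111 = 00000
Remainder = 0000 (zero — the frame passes the CRC check).

0000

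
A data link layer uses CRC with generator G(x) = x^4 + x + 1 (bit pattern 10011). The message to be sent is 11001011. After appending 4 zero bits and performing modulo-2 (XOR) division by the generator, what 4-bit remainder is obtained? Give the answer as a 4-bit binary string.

0111

Append 4 zeros: 110010110000. Divide by 10011 (XOR where the leading bit is 1):
  pos 0: 11001 XOR 10011 = 01010
  pos 1: 10100 XOR 10011 = 00111
  pos 3: 11111 XOR 10011 = 01100
  pos 4: 11000 XOR 10011 = 01011
  pos 5: 10110 XOR 10011 = 00101
  pos 7: 10100 XOR 10011 = 00111
Remainder (last 4 bits) = 0111. This is the CRC / FCS.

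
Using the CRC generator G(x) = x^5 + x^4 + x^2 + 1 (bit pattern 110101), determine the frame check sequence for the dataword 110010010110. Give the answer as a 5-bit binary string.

Append 5 zeros: 11001001011000000. Divide by 110101 (XOR where the leading bit is 1):
  pos 0: 110010 XOR 110101 = 000111
  pos 3: 111010 XOR 110101 = 001111
  pos 5: 111111 XOR 110101 = 001010
  pos 7: 101000 XOR 110101 = 011101
  pos 8: 111010 XOR 110101 = 001111
  pos 10: 111100 XOR 110101 = 001001
Remainder (last 5 bits) = 10010. This is the CRC / FCS.

10010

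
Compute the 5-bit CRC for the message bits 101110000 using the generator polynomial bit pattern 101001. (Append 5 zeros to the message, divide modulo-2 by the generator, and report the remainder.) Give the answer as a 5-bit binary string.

Append 5 zeros: 10111000000000. Divide by 101001 (XOR where the leading bit is 1):
  pos 0: 101110 XOR 101001 = 000111
  pos 3: 111000 XOR 101001 = 010001
  pos 4: 100010 XOR 101001 = 001011
  pos 6: 101100 XOR 101001 = 000101
Remainder (last 5 bits) = 10100. This is the CRC / FCS.

10100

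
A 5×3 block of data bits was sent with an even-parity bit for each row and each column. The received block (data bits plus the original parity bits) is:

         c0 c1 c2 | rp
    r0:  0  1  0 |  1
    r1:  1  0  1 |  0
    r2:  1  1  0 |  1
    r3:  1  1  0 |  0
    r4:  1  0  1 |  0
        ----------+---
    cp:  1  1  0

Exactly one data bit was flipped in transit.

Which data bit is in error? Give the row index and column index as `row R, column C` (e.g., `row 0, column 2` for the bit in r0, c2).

row 2, column 0

Recompute each row's even parity and compare to rp:
  r0: data parity 1, sent rp 1 → ok
  r1: data parity 0, sent rp 0 → ok
  r2: data parity 0, sent rp 1 → mismatch
  r3: data parity 0, sent rp 0 → ok
  r4: data parity 0, sent rp 0 → ok
Recompute each column's even parity and compare to cp:
  c0: data parity 0, sent cp 1 → mismatch
  c1: data parity 1, sent cp 1 → ok
  c2: data parity 0, sent cp 0 → ok
Exactly one row (r2) and one column (c0) fail → the flipped bit is at their intersection.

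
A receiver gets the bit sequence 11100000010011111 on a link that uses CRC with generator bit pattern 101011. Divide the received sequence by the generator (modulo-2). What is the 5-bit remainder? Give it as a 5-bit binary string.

01110

Modulo-2 division of 11100000010011111 by 101011:
  pos 0: 111000 XOR 101011 = 010011
  pos 1: 100110 XOR 101011 = 001101
  pos 3: 110100 XOR 101011 = 011111
  pos 4: 111111 XOR 101011 = 010100
  pos 5: 101000 XOR 101011 = 000011
  pos 9: 110111 XOR 101011 = 011100
  pos 10: 111001 XOR 101011 = 010010
  pos 11: 100101 XOR 101011 = 001110
Remainder = 01110 (nonzero — an error is detected).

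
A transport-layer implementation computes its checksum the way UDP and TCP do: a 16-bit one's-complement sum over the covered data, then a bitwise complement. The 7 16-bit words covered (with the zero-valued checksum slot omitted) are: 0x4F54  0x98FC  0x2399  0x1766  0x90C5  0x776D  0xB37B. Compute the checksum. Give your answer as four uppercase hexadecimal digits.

One's-complement addition (fold any carry out of bit 15 back into bit 0):
  0x4F54 + 0x98FC = 0x0E850
  0xE850 + 0x2399 = 0x10BE9 → wrap carry → 0x0BEA
  0x0BEA + 0x1766 = 0x02350
  0x2350 + 0x90C5 = 0x0B415
  0xB415 + 0x776D = 0x12B82 → wrap carry → 0x2B83
  0x2B83 + 0xB37B = 0x0DEFE
One's-complement sum = 0xDEFE.
Checksum = ~0xDEFE & 0xFFFF = 0x2101.

2101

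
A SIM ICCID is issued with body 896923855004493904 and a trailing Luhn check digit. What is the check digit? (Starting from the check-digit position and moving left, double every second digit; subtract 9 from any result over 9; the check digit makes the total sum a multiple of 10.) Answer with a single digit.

Partial digits right→left: 4 0 9 3 9 4 4 0 0 5 5 8 3 2 9 6 9 8
Double every second digit counting from the check-digit position (so the 1st, 3rd, 5th, ... of the partial from the right).
  doubled (with −9 where >9): 8 9 9 8 0 1 6 9 9 → sum 59
  kept as-is: 0 3 4 0 5 8 2 6 8 → sum 36
Total = 59 + 36 = 95.
Check digit = (10 − (95 mod 10)) mod 10 = 5.

5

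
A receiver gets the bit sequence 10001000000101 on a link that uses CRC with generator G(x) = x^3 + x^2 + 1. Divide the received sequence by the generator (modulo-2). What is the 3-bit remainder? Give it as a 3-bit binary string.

Modulo-2 division of 10001000000101 by 1101:
  pos 0: 1000 XOR 1101 = 0101
  pos 1: 1011 XOR 1101 = 0110
  pos 2: 1100 XOR 1101 = 0001
  pos 5: 1000 XOR 1101 = 0101
  pos 6: 1010 XOR 1101 = 0111
  pos 7: 1110 XOR 1101 = 0011
  pos 9: 1110 XOR 1101 = 0011
Remainder = 111 (nonzero — an error is detected).

111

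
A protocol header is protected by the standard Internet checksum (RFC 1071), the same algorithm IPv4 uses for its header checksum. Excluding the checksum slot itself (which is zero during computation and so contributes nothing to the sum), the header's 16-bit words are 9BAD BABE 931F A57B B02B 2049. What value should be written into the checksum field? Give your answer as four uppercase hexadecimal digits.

A083

One's-complement addition (fold any carry out of bit 15 back into bit 0):
  0x9BAD + 0xBABE = 0x1566B → wrap carry → 0x566C
  0x566C + 0x931F = 0x0E98B
  0xE98B + 0xA57B = 0x18F06 → wrap carry → 0x8F07
  0x8F07 + 0xB02B = 0x13F32 → wrap carry → 0x3F33
  0x3F33 + 0x2049 = 0x05F7C
One's-complement sum = 0x5F7C.
Checksum = ~0x5F7C & 0xFFFF = 0xA083.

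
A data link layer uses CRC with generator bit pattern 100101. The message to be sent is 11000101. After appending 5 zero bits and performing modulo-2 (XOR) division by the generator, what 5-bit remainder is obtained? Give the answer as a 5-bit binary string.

11000

Append 5 zeros: 1100010100000. Divide by 100101 (XOR where the leading bit is 1):
  pos 0: 110001 XOR 100101 = 010100
  pos 1: 101000 XOR 100101 = 001101
  pos 3: 110110 XOR 100101 = 010011
  pos 4: 100110 XOR 100101 = 000011
Remainder (last 5 bits) = 11000. This is the CRC / FCS.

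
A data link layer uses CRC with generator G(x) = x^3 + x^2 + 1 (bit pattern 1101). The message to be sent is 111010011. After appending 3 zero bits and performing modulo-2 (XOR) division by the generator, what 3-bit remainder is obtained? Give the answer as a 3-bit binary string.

101

Append 3 zeros: 111010011000. Divide by 1101 (XOR where the leading bit is 1):
  pos 0: 1110 XOR 1101 = 0011
  pos 2: 1110 XOR 1101 = 0011
  pos 4: 1101 XOR 1101 = 0000
  pos 8: 1000 XOR 1101 = 0101
Remainder (last 3 bits) = 101. This is the CRC / FCS.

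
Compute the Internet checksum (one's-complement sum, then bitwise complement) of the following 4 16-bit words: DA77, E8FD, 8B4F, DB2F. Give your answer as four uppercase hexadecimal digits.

One's-complement addition (fold any carry out of bit 15 back into bit 0):
  0xDA77 + 0xE8FD = 0x1C374 → wrap carry → 0xC375
  0xC375 + 0x8B4F = 0x14EC4 → wrap carry → 0x4EC5
  0x4EC5 + 0xDB2F = 0x129F4 → wrap carry → 0x29F5
One's-complement sum = 0x29F5.
Checksum = ~0x29F5 & 0xFFFF = 0xD60A.

D60A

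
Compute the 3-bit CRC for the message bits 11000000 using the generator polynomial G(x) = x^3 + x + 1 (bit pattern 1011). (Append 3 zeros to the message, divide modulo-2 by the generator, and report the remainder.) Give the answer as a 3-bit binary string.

111

Append 3 zeros: 11000000000. Divide by 1011 (XOR where the leading bit is 1):
  pos 0: 1100 XOR 1011 = 0111
  pos 1: 1110 XOR 1011 = 0101
  pos 2: 1010 XOR 1011 = 0001
  pos 5: 1000 XOR 1011 = 0011
  pos 7: 1100 XOR 1011 = 0111
Remainder (last 3 bits) = 111. This is the CRC / FCS.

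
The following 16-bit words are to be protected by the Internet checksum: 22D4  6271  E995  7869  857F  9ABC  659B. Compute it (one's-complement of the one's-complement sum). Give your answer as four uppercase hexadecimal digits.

One's-complement addition (fold any carry out of bit 15 back into bit 0):
  0x22D4 + 0x6271 = 0x08545
  0x8545 + 0xE995 = 0x16EDA → wrap carry → 0x6EDB
  0x6EDB + 0x7869 = 0x0E744
  0xE744 + 0x857F = 0x16CC3 → wrap carry → 0x6CC4
  0x6CC4 + 0x9ABC = 0x10780 → wrap carry → 0x0781
  0x0781 + 0x659B = 0x06D1C
One's-complement sum = 0x6D1C.
Checksum = ~0x6D1C & 0xFFFF = 0x92E3.

92E3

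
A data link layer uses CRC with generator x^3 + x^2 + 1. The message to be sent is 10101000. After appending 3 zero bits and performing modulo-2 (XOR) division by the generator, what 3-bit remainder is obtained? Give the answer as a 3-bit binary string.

Append 3 zeros: 10101000000. Divide by 1101 (XOR where the leading bit is 1):
  pos 0: 1010 XOR 1101 = 0111
  pos 1: 1111 XOR 1101 = 0010
  pos 3: 1000 XOR 1101 = 0101
  pos 4: 1010 XOR 1101 = 0111
  pos 5: 1110 XOR 1101 = 0011
  pos 7: 1100 XOR 1101 = 0001
Remainder (last 3 bits) = 001. This is the CRC / FCS.

001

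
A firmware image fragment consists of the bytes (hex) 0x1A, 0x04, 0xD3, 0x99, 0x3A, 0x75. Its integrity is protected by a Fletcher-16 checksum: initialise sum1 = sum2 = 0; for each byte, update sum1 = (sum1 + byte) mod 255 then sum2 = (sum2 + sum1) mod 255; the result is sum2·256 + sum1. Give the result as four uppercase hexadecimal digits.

Running sums (mod 255):
  after byte 0 (0x1A): sum1=26, sum2=26
  after byte 1 (0x04): sum1=30, sum2=56
  after byte 2 (0xD3): sum1=241, sum2=42
  after byte 3 (0x99): sum1=139, sum2=181
  after byte 4 (0x3A): sum1=197, sum2=123
  after byte 5 (0x75): sum1=59, sum2=182
Checksum = sum2·256 + sum1 = 182·256 + 59 = 46651 = 0xB63B.

B63B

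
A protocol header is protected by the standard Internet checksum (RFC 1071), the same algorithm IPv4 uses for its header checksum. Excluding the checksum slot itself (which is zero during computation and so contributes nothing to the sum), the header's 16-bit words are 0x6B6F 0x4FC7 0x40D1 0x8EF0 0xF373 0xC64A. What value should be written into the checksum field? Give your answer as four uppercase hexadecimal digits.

One's-complement addition (fold any carry out of bit 15 back into bit 0):
  0x6B6F + 0x4FC7 = 0x0BB36
  0xBB36 + 0x40D1 = 0x0FC07
  0xFC07 + 0x8EF0 = 0x18AF7 → wrap carry → 0x8AF8
  0x8AF8 + 0xF373 = 0x17E6B → wrap carry → 0x7E6C
  0x7E6C + 0xC64A = 0x144B6 → wrap carry → 0x44B7
One's-complement sum = 0x44B7.
Checksum = ~0x44B7 & 0xFFFF = 0xBB48.

BB48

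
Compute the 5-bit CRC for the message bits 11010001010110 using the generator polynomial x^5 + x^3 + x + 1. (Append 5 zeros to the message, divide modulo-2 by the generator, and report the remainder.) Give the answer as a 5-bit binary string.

Append 5 zeros: 1101000101011000000. Divide by 101011 (XOR where the leading bit is 1):
  pos 0: 110100 XOR 101011 = 011111
  pos 1: 111110 XOR 101011 = 010101
  pos 2: 101011 XOR 101011 = 000000
  pos 9: 101100 XOR 101011 = 000111
  pos 12: 111000 XOR 101011 = 010011
  pos 13: 100110 XOR 101011 = 001101
Remainder (last 5 bits) = 01101. This is the CRC / FCS.

01101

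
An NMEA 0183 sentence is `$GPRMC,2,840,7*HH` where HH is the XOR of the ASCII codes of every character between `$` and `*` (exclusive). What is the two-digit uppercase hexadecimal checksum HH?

XOR the ASCII codes of the payload characters:
  'G' = 0x47 → acc = 0x47
  'P' = 0x50 → acc = 0x17
  'R' = 0x52 → acc = 0x45
  'M' = 0x4D → acc = 0x08
  'C' = 0x43 → acc = 0x4B
  ',' = 0x2C → acc = 0x67
  '2' = 0x32 → acc = 0x55
  ',' = 0x2C → acc = 0x79
  '8' = 0x38 → acc = 0x41
  '4' = 0x34 → acc = 0x75
  '0' = 0x30 → acc = 0x45
  ',' = 0x2C → acc = 0x69
  '7' = 0x37 → acc = 0x5E
Checksum = 0x5E.

5E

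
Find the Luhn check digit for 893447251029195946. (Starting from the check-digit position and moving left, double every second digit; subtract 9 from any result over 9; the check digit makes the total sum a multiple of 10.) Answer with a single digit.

Partial digits right→left: 6 4 9 5 9 1 9 2 0 1 5 2 7 4 4 3 9 8
Double every second digit counting from the check-digit position (so the 1st, 3rd, 5th, ... of the partial from the right).
  doubled (with −9 where >9): 3 9 9 9 0 1 5 8 9 → sum 53
  kept as-is: 4 5 1 2 1 2 4 3 8 → sum 30
Total = 53 + 30 = 83.
Check digit = (10 − (83 mod 10)) mod 10 = 7.

7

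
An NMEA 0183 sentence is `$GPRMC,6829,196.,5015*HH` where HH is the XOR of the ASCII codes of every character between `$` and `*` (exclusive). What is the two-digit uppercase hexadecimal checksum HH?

73

XOR the ASCII codes of the payload characters:
  'G' = 0x47 → acc = 0x47
  'P' = 0x50 → acc = 0x17
  'R' = 0x52 → acc = 0x45
  'M' = 0x4D → acc = 0x08
  'C' = 0x43 → acc = 0x4B
  ',' = 0x2C → acc = 0x67
  '6' = 0x36 → acc = 0x51
  '8' = 0x38 → acc = 0x69
  '2' = 0x32 → acc = 0x5B
  '9' = 0x39 → acc = 0x62
  ',' = 0x2C → acc = 0x4E
  '1' = 0x31 → acc = 0x7F
  '9' = 0x39 → acc = 0x46
  '6' = 0x36 → acc = 0x70
  '.' = 0x2E → acc = 0x5E
  ',' = 0x2C → acc = 0x72
  '5' = 0x35 → acc = 0x47
  '0' = 0x30 → acc = 0x77
  '1' = 0x31 → acc = 0x46
  '5' = 0x35 → acc = 0x73
Checksum = 0x73.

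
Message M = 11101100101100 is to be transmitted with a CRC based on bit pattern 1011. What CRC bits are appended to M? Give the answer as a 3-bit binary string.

Append 3 zeros: 11101100101100000. Divide by 1011 (XOR where the leading bit is 1):
  pos 0: 1110 XOR 1011 = 0101
  pos 1: 1011 XOR 1011 = 0000
  pos 5: 1001 XOR 1011 = 0010
  pos 7: 1001 XOR 1011 = 0010
  pos 9: 1010 XOR 1011 = 0001
  pos 12: 1000 XOR 1011 = 0011
Remainder (last 3 bits) = 110. This is the CRC / FCS.

110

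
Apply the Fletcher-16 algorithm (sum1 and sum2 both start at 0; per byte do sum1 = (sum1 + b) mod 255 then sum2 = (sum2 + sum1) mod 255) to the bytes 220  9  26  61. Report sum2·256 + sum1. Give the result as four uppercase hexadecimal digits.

Running sums (mod 255):
  after byte 0 (220): sum1=220, sum2=220
  after byte 1 (9): sum1=229, sum2=194
  after byte 2 (26): sum1=0, sum2=194
  after byte 3 (61): sum1=61, sum2=0
Checksum = sum2·256 + sum1 = 0·256 + 61 = 61 = 0x003D.

003D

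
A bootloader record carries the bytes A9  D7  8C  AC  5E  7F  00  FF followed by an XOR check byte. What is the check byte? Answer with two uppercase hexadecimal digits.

80

XOR the bytes together:
  start with 0xA9
  0xA9 ⊕ 0xD7 = 0x7E
  0x7E ⊕ 0x8C = 0xF2
  0xF2 ⊕ 0xAC = 0x5E
  0x5E ⊕ 0x5E = 0x00
  0x00 ⊕ 0x7F = 0x7F
  0x7F ⊕ 0x00 = 0x7F
  0x7F ⊕ 0xFF = 0x80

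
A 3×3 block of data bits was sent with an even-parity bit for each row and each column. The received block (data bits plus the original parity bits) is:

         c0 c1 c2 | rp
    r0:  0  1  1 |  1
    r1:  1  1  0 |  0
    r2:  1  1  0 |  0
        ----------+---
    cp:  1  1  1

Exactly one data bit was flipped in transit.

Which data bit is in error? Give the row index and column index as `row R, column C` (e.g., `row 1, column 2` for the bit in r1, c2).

row 0, column 0

Recompute each row's even parity and compare to rp:
  r0: data parity 0, sent rp 1 → mismatch
  r1: data parity 0, sent rp 0 → ok
  r2: data parity 0, sent rp 0 → ok
Recompute each column's even parity and compare to cp:
  c0: data parity 0, sent cp 1 → mismatch
  c1: data parity 1, sent cp 1 → ok
  c2: data parity 1, sent cp 1 → ok
Exactly one row (r0) and one column (c0) fail → the flipped bit is at their intersection.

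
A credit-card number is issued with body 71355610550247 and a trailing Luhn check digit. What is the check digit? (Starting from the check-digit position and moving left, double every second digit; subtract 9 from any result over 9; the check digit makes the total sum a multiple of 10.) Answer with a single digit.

Partial digits right→left: 7 4 2 0 5 5 0 1 6 5 5 3 1 7
Double every second digit counting from the check-digit position (so the 1st, 3rd, 5th, ... of the partial from the right).
  doubled (with −9 where >9): 5 4 1 0 3 1 2 → sum 16
  kept as-is: 4 0 5 1 5 3 7 → sum 25
Total = 16 + 25 = 41.
Check digit = (10 − (41 mod 10)) mod 10 = 9.

9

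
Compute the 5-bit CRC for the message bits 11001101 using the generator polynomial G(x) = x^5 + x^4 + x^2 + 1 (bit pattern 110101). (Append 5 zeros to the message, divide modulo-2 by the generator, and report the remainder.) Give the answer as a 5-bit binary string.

11010

Append 5 zeros: 1100110100000. Divide by 110101 (XOR where the leading bit is 1):
  pos 0: 110011 XOR 110101 = 000110
  pos 3: 110010 XOR 110101 = 000111
  pos 6: 111000 XOR 110101 = 001101
Remainder (last 5 bits) = 11010. This is the CRC / FCS.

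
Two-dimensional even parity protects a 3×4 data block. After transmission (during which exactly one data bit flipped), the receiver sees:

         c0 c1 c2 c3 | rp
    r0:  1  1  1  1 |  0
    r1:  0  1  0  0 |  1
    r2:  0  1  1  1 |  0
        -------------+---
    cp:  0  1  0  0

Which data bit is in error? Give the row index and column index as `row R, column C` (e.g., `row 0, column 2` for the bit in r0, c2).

Recompute each row's even parity and compare to rp:
  r0: data parity 0, sent rp 0 → ok
  r1: data parity 1, sent rp 1 → ok
  r2: data parity 1, sent rp 0 → mismatch
Recompute each column's even parity and compare to cp:
  c0: data parity 1, sent cp 0 → mismatch
  c1: data parity 1, sent cp 1 → ok
  c2: data parity 0, sent cp 0 → ok
  c3: data parity 0, sent cp 0 → ok
Exactly one row (r2) and one column (c0) fail → the flipped bit is at their intersection.

row 2, column 0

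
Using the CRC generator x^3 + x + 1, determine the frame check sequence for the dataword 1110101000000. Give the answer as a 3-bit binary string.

100

Append 3 zeros: 1110101000000000. Divide by 1011 (XOR where the leading bit is 1):
  pos 0: 1110 XOR 1011 = 0101
  pos 1: 1011 XOR 1011 = 0000
  pos 6: 1000 XOR 1011 = 0011
  pos 8: 1100 XOR 1011 = 0111
  pos 9: 1110 XOR 1011 = 0101
  pos 10: 1010 XOR 1011 = 0001
Remainder (last 3 bits) = 100. This is the CRC / FCS.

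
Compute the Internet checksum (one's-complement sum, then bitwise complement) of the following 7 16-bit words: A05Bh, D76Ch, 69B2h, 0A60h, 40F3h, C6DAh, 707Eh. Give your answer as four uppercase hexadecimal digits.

9BD8

One's-complement addition (fold any carry out of bit 15 back into bit 0):
  0xA05B + 0xD76C = 0x177C7 → wrap carry → 0x77C8
  0x77C8 + 0x69B2 = 0x0E17A
  0xE17A + 0x0A60 = 0x0EBDA
  0xEBDA + 0x40F3 = 0x12CCD → wrap carry → 0x2CCE
  0x2CCE + 0xC6DA = 0x0F3A8
  0xF3A8 + 0x707E = 0x16426 → wrap carry → 0x6427
One's-complement sum = 0x6427.
Checksum = ~0x6427 & 0xFFFF = 0x9BD8.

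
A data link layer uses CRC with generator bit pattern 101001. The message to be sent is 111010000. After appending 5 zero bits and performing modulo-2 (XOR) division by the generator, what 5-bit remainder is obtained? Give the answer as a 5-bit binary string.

11001

Append 5 zeros: 11101000000000. Divide by 101001 (XOR where the leading bit is 1):
  pos 0: 111010 XOR 101001 = 010011
  pos 1: 100110 XOR 101001 = 001111
  pos 3: 111100 XOR 101001 = 010101
  pos 4: 101010 XOR 101001 = 000011
  pos 8: 110000 XOR 101001 = 011001
Remainder (last 5 bits) = 11001. This is the CRC / FCS.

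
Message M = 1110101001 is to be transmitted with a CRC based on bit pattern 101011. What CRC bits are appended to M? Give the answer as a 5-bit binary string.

00110

Append 5 zeros: 111010100100000. Divide by 101011 (XOR where the leading bit is 1):
  pos 0: 111010 XOR 101011 = 010001
  pos 1: 100011 XOR 101011 = 001000
  pos 3: 100000 XOR 101011 = 001011
  pos 5: 101110 XOR 101011 = 000101
  pos 8: 101000 XOR 101011 = 000011
Remainder (last 5 bits) = 00110. This is the CRC / FCS.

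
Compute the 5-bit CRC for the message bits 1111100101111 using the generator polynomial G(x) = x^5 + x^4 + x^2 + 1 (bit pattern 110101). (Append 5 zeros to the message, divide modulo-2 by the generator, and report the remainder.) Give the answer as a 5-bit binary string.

Append 5 zeros: 111110010111100000. Divide by 110101 (XOR where the leading bit is 1):
  pos 0: 111110 XOR 110101 = 001011
  pos 2: 101101 XOR 110101 = 011000
  pos 3: 110000 XOR 110101 = 000101
  pos 6: 101111 XOR 110101 = 011010
  pos 7: 110101 XOR 110101 = 000000
Remainder (last 5 bits) = 00000. This is the CRC / FCS.

00000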